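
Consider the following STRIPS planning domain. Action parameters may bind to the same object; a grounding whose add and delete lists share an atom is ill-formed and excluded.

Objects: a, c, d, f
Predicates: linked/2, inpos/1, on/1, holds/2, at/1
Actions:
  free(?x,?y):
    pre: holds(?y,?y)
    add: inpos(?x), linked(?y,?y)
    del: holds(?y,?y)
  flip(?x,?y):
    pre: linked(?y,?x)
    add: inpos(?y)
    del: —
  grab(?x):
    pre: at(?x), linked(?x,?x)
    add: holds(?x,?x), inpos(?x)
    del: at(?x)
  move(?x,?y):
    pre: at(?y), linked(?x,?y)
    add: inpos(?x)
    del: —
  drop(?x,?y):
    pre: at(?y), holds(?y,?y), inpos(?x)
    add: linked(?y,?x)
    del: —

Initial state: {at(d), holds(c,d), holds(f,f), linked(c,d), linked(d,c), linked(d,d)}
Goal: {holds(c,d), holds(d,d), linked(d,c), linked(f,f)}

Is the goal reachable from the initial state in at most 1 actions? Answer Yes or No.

No

1. free(a,f)  →  {at(d), holds(c,d), inpos(a), linked(c,d), linked(d,c), linked(d,d), linked(f,f)}
2. grab(d)  →  {holds(c,d), holds(d,d), inpos(a), inpos(d), linked(c,d), linked(d,c), linked(d,d), linked(f,f)}
optimal plan length = 2; 2 > 1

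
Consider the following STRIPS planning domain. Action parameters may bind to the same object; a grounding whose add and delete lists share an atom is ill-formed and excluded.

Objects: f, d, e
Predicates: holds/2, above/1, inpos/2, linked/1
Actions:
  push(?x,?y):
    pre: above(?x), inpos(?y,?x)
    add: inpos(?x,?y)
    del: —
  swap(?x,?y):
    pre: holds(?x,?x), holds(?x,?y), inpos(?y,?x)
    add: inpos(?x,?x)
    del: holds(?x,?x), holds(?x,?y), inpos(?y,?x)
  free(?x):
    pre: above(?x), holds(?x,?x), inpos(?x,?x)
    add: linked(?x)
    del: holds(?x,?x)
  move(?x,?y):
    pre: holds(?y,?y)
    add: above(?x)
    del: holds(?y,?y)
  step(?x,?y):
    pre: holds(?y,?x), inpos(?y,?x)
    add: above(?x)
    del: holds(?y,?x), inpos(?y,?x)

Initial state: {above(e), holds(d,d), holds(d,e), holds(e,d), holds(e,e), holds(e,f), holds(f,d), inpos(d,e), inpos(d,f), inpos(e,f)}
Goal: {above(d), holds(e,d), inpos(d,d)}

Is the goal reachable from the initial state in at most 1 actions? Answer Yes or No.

No

1. push(e,d)  →  {above(e), holds(d,d), holds(d,e), holds(e,d), holds(e,e), holds(e,f), holds(f,d), inpos(d,e), inpos(d,f), inpos(e,d), inpos(e,f)}
2. swap(d,e)  →  {above(e), holds(e,d), holds(e,e), holds(e,f), holds(f,d), inpos(d,d), inpos(d,e), inpos(d,f), inpos(e,f)}
3. move(d,e)  →  {above(d), above(e), holds(e,d), holds(e,f), holds(f,d), inpos(d,d), inpos(d,e), inpos(d,f), inpos(e,f)}
optimal plan length = 3; 3 > 1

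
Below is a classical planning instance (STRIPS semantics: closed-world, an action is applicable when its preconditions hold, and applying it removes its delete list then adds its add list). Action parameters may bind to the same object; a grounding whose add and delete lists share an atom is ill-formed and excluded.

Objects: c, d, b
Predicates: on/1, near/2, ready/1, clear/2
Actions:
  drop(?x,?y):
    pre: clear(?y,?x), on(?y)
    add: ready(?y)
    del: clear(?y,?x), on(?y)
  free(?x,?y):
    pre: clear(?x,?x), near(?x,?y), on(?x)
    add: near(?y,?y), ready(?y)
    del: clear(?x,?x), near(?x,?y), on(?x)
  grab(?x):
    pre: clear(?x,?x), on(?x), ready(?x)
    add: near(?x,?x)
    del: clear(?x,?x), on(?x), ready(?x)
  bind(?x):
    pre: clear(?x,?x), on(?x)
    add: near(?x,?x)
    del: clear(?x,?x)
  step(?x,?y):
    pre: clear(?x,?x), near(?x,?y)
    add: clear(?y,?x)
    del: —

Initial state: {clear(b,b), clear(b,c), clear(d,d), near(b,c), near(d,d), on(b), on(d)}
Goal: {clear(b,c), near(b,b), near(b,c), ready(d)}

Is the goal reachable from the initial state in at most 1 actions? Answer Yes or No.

No

1. drop(d,d)  →  {clear(b,b), clear(b,c), near(b,c), near(d,d), on(b), ready(d)}
2. bind(b)  →  {clear(b,c), near(b,b), near(b,c), near(d,d), on(b), ready(d)}
optimal plan length = 2; 2 > 1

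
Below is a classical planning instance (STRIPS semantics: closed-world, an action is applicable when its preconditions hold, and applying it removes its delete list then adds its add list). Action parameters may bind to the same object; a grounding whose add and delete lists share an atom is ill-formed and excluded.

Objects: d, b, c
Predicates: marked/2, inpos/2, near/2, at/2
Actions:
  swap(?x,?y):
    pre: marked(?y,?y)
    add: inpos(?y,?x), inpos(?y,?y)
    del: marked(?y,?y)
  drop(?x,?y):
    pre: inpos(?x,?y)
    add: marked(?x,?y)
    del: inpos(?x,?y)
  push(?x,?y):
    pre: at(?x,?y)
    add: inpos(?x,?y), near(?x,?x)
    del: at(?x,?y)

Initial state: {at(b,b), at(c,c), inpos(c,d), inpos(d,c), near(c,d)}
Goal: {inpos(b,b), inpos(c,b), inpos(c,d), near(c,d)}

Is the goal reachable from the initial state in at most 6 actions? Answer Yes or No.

1. push(b,b)  →  {at(c,c), inpos(b,b), inpos(c,d), inpos(d,c), near(b,b), near(c,d)}
2. push(c,c)  →  {inpos(b,b), inpos(c,c), inpos(c,d), inpos(d,c), near(b,b), near(c,c), near(c,d)}
3. drop(c,c)  →  {inpos(b,b), inpos(c,d), inpos(d,c), marked(c,c), near(b,b), near(c,c), near(c,d)}
4. swap(b,c)  →  {inpos(b,b), inpos(c,b), inpos(c,c), inpos(c,d), inpos(d,c), near(b,b), near(c,c), near(c,d)}
optimal plan length = 4; 4 ≤ 6

Yes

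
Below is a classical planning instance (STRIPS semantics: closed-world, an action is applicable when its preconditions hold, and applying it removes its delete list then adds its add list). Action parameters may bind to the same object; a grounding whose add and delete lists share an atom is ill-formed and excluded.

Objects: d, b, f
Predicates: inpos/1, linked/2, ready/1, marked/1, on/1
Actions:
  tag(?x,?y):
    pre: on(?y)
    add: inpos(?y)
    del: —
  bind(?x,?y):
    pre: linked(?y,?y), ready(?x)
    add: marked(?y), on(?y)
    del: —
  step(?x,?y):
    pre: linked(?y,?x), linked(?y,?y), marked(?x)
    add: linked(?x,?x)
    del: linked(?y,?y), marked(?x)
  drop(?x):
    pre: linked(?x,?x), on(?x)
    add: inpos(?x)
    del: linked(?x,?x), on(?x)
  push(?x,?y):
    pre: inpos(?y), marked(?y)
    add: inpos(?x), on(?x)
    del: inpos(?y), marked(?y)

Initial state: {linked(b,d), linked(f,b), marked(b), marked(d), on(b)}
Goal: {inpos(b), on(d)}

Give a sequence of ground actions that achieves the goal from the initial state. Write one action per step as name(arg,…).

tag(d,b); push(d,b); tag(d,b)

1. tag(d,b)  →  {inpos(b), linked(b,d), linked(f,b), marked(b), marked(d), on(b)}
2. push(d,b)  →  {inpos(d), linked(b,d), linked(f,b), marked(d), on(b), on(d)}
3. tag(d,b)  →  {inpos(b), inpos(d), linked(b,d), linked(f,b), marked(d), on(b), on(d)}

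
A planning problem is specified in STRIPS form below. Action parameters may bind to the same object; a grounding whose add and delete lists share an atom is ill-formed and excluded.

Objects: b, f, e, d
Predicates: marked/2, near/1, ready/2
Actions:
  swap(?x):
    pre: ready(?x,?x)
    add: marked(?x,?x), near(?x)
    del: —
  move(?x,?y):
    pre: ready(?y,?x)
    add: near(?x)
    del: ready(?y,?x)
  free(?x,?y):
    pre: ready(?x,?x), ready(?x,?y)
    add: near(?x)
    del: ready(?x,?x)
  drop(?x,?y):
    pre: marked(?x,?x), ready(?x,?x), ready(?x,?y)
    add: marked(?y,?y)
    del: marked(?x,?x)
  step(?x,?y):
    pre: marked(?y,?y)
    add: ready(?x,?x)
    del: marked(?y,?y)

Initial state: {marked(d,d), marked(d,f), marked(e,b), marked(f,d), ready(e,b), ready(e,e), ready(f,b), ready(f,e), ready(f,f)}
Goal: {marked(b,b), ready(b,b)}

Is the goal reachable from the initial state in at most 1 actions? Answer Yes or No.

No

1. step(b,d)  →  {marked(d,f), marked(e,b), marked(f,d), ready(b,b), ready(e,b), ready(e,e), ready(f,b), ready(f,e), ready(f,f)}
2. swap(b)  →  {marked(b,b), marked(d,f), marked(e,b), marked(f,d), near(b), ready(b,b), ready(e,b), ready(e,e), ready(f,b), ready(f,e), ready(f,f)}
optimal plan length = 2; 2 > 1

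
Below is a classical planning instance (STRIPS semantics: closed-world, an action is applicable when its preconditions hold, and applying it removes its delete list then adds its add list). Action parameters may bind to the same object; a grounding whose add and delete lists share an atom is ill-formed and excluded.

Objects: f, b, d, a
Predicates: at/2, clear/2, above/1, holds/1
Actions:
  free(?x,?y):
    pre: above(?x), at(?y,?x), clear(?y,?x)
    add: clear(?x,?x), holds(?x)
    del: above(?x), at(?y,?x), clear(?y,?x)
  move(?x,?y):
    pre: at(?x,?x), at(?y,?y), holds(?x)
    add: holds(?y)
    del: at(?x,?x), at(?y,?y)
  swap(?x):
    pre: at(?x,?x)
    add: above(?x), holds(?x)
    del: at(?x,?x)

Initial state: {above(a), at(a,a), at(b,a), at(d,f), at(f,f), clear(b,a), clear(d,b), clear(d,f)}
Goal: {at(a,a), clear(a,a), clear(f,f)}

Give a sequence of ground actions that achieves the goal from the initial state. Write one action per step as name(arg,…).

free(a,b); swap(f); free(f,d)

1. free(a,b)  →  {at(a,a), at(d,f), at(f,f), clear(a,a), clear(d,b), clear(d,f), holds(a)}
2. swap(f)  →  {above(f), at(a,a), at(d,f), clear(a,a), clear(d,b), clear(d,f), holds(a), holds(f)}
3. free(f,d)  →  {at(a,a), clear(a,a), clear(d,b), clear(f,f), holds(a), holds(f)}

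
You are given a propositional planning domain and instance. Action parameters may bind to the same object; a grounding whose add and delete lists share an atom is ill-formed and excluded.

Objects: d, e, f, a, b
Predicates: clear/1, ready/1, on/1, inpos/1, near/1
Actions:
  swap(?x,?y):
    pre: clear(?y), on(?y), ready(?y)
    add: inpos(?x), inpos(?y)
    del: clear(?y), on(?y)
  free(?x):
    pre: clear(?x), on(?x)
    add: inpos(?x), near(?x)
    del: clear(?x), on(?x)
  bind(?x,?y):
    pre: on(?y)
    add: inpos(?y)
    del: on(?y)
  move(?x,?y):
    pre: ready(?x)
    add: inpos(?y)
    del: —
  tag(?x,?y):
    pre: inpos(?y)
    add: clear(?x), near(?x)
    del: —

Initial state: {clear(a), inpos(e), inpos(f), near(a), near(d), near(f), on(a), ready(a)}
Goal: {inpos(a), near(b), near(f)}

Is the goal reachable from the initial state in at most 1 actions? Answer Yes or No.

No

1. swap(d,a)  →  {inpos(a), inpos(d), inpos(e), inpos(f), near(a), near(d), near(f), ready(a)}
2. tag(b,d)  →  {clear(b), inpos(a), inpos(d), inpos(e), inpos(f), near(a), near(b), near(d), near(f), ready(a)}
optimal plan length = 2; 2 > 1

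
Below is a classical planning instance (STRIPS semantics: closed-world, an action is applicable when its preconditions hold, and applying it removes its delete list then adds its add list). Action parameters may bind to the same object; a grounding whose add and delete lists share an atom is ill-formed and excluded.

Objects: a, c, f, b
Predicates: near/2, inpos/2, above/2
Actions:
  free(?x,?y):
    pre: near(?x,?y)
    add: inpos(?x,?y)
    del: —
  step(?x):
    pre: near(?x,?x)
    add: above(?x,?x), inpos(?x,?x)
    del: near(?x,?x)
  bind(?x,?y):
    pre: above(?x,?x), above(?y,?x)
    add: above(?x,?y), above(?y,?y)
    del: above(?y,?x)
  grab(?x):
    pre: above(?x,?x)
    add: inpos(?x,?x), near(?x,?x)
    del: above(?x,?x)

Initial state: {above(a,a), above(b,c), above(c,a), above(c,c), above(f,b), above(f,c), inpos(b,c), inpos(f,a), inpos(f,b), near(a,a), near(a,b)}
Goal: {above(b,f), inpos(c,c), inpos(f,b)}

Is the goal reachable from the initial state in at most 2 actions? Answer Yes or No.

No

1. bind(c,b)  →  {above(a,a), above(b,b), above(c,a), above(c,b), above(c,c), above(f,b), above(f,c), inpos(b,c), inpos(f,a), inpos(f,b), near(a,a), near(a,b)}
2. bind(b,f)  →  {above(a,a), above(b,b), above(b,f), above(c,a), above(c,b), above(c,c), above(f,c), above(f,f), inpos(b,c), inpos(f,a), inpos(f,b), near(a,a), near(a,b)}
3. grab(c)  →  {above(a,a), above(b,b), above(b,f), above(c,a), above(c,b), above(f,c), above(f,f), inpos(b,c), inpos(c,c), inpos(f,a), inpos(f,b), near(a,a), near(a,b), near(c,c)}
optimal plan length = 3; 3 > 2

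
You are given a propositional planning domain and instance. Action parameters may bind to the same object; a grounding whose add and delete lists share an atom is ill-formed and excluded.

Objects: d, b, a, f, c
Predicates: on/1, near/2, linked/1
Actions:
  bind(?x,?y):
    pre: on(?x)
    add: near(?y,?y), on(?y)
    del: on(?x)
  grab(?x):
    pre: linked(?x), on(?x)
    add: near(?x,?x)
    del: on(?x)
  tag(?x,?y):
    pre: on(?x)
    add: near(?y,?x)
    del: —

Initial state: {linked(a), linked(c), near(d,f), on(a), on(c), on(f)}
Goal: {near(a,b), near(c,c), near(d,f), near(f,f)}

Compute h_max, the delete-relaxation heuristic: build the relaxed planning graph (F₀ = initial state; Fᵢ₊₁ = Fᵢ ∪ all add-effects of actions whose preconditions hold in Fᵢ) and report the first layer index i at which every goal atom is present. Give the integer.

2

F0 = init (6 atoms)
F1 = F0 ∪ {near(a,a), near(a,c), near(a,f), near(b,a), near(b,b), near(b,c), near(b,f), near(c,a), near(c,c), near(c,f), near(d,a), near(d,c), near(d,d), near(f,a), near(f,c), near(f,f), on(b), on(d)}  (24 atoms)
F2 = F1 ∪ {near(a,b), near(a,d), near(b,d), near(c,b), near(c,d), near(d,b), near(f,b), near(f,d)}  (32 atoms)
goal ⊆ F2  ⇒  h_max = 2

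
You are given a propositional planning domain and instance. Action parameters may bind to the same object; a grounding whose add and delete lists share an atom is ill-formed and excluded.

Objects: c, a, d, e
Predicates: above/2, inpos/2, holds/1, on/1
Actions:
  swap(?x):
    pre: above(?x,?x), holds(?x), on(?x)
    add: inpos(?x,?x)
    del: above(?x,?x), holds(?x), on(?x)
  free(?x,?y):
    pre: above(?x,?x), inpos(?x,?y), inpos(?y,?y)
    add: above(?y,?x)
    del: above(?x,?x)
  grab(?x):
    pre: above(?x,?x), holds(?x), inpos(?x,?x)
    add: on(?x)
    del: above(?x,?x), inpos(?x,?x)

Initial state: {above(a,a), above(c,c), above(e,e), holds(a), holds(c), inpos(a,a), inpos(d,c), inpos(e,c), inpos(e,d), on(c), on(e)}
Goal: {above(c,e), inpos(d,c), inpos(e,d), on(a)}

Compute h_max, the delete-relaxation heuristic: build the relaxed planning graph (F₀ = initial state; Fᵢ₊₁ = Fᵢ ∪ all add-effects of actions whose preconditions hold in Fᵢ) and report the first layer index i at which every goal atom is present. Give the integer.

F0 = init (11 atoms)
F1 = F0 ∪ {inpos(c,c), on(a)}  (13 atoms)
F2 = F1 ∪ {above(c,e)}  (14 atoms)
goal ⊆ F2  ⇒  h_max = 2

2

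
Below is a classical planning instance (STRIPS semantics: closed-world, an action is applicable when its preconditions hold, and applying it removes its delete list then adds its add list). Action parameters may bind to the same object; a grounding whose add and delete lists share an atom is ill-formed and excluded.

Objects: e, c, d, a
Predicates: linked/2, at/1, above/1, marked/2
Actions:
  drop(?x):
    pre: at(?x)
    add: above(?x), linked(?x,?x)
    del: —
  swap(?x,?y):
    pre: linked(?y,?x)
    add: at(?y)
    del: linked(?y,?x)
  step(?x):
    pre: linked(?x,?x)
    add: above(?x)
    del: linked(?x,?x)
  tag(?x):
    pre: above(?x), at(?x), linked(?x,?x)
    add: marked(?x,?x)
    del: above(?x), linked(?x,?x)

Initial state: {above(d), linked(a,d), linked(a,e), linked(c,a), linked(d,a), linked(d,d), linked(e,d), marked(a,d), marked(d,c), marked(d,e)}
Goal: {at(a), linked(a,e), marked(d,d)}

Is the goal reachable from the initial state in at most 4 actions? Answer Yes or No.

1. swap(d,a)  →  {above(d), at(a), linked(a,e), linked(c,a), linked(d,a), linked(d,d), linked(e,d), marked(a,d), marked(d,c), marked(d,e)}
2. swap(a,d)  →  {above(d), at(a), at(d), linked(a,e), linked(c,a), linked(d,d), linked(e,d), marked(a,d), marked(d,c), marked(d,e)}
3. tag(d)  →  {at(a), at(d), linked(a,e), linked(c,a), linked(e,d), marked(a,d), marked(d,c), marked(d,d), marked(d,e)}
optimal plan length = 3; 3 ≤ 4

Yes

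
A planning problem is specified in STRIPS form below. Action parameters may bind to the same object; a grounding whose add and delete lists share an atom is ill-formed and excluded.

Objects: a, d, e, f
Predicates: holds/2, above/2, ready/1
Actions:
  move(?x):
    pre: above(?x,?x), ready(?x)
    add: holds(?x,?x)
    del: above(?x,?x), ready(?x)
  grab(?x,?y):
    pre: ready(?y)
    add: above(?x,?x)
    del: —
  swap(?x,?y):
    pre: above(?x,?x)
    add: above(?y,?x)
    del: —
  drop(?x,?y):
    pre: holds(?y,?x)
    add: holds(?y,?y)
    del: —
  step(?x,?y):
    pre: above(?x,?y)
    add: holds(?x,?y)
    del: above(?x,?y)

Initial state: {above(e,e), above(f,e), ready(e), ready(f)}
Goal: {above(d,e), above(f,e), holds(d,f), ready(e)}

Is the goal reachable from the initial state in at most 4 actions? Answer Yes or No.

1. grab(f,e)  →  {above(e,e), above(f,e), above(f,f), ready(e), ready(f)}
2. swap(e,d)  →  {above(d,e), above(e,e), above(f,e), above(f,f), ready(e), ready(f)}
3. swap(f,d)  →  {above(d,e), above(d,f), above(e,e), above(f,e), above(f,f), ready(e), ready(f)}
4. step(d,f)  →  {above(d,e), above(e,e), above(f,e), above(f,f), holds(d,f), ready(e), ready(f)}
optimal plan length = 4; 4 ≤ 4

Yes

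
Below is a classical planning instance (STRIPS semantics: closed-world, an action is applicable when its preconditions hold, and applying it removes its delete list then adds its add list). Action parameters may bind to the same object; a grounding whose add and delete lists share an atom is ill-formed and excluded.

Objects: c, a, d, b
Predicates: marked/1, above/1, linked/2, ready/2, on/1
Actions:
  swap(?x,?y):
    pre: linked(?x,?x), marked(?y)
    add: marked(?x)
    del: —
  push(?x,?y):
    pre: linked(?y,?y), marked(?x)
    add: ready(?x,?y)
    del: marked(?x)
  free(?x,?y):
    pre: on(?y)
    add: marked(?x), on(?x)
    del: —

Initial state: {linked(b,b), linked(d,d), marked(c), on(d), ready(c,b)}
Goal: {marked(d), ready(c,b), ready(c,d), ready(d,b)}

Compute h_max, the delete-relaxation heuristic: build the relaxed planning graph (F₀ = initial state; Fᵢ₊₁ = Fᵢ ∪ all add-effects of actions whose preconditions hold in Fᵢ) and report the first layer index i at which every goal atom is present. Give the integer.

F0 = init (5 atoms)
F1 = F0 ∪ {marked(a), marked(b), marked(d), on(a), on(b), on(c), ready(c,d)}  (12 atoms)
F2 = F1 ∪ {ready(a,b), ready(a,d), ready(b,b), ready(b,d), ready(d,b), ready(d,d)}  (18 atoms)
goal ⊆ F2  ⇒  h_max = 2

2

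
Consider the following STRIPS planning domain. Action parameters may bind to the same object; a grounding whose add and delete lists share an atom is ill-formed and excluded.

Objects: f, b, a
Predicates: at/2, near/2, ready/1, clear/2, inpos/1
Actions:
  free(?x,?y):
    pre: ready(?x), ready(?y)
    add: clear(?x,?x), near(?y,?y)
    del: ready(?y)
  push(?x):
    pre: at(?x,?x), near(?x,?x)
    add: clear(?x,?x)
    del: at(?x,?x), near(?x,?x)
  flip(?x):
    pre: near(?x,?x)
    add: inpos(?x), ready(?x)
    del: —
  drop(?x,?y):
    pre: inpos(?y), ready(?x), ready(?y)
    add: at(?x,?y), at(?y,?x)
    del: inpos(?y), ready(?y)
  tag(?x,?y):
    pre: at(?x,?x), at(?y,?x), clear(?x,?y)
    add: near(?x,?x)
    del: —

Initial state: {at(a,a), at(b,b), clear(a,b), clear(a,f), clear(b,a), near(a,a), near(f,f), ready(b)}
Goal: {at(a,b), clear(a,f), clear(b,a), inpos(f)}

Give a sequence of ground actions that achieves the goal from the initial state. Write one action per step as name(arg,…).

1. flip(f)  →  {at(a,a), at(b,b), clear(a,b), clear(a,f), clear(b,a), inpos(f), near(a,a), near(f,f), ready(b), ready(f)}
2. flip(a)  →  {at(a,a), at(b,b), clear(a,b), clear(a,f), clear(b,a), inpos(a), inpos(f), near(a,a), near(f,f), ready(a), ready(b), ready(f)}
3. drop(b,a)  →  {at(a,a), at(a,b), at(b,a), at(b,b), clear(a,b), clear(a,f), clear(b,a), inpos(f), near(a,a), near(f,f), ready(b), ready(f)}

flip(f); flip(a); drop(b,a)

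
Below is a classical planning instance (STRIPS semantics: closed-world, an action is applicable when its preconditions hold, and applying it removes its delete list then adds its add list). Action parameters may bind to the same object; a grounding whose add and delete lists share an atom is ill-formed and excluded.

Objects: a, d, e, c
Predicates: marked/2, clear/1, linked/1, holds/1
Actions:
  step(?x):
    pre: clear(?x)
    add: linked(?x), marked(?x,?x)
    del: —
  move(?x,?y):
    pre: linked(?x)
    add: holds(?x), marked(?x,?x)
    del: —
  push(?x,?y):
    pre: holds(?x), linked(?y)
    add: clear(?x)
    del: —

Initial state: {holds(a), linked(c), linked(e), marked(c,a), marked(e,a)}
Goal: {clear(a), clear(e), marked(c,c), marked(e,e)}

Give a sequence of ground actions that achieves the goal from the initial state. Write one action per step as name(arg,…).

1. move(e,a)  →  {holds(a), holds(e), linked(c), linked(e), marked(c,a), marked(e,a), marked(e,e)}
2. move(c,a)  →  {holds(a), holds(c), holds(e), linked(c), linked(e), marked(c,a), marked(c,c), marked(e,a), marked(e,e)}
3. push(a,e)  →  {clear(a), holds(a), holds(c), holds(e), linked(c), linked(e), marked(c,a), marked(c,c), marked(e,a), marked(e,e)}
4. push(e,e)  →  {clear(a), clear(e), holds(a), holds(c), holds(e), linked(c), linked(e), marked(c,a), marked(c,c), marked(e,a), marked(e,e)}

move(e,a); move(c,a); push(a,e); push(e,e)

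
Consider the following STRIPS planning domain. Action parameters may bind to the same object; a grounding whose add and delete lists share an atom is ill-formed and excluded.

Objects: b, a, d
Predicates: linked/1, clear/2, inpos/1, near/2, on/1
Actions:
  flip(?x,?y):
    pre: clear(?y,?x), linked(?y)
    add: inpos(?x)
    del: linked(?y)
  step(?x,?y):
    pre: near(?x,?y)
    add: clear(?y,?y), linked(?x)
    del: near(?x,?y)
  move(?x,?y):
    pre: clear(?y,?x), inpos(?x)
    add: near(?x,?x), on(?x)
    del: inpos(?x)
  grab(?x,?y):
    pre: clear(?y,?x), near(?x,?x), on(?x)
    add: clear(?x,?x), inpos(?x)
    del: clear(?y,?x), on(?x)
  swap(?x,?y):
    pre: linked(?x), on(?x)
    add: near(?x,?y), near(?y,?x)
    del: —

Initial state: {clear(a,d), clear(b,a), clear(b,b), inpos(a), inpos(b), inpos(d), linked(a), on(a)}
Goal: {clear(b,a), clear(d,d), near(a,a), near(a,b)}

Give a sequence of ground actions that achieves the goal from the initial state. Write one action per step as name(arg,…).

move(a,b); move(d,a); step(d,d); swap(a,b)

1. move(a,b)  →  {clear(a,d), clear(b,a), clear(b,b), inpos(b), inpos(d), linked(a), near(a,a), on(a)}
2. move(d,a)  →  {clear(a,d), clear(b,a), clear(b,b), inpos(b), linked(a), near(a,a), near(d,d), on(a), on(d)}
3. step(d,d)  →  {clear(a,d), clear(b,a), clear(b,b), clear(d,d), inpos(b), linked(a), linked(d), near(a,a), on(a), on(d)}
4. swap(a,b)  →  {clear(a,d), clear(b,a), clear(b,b), clear(d,d), inpos(b), linked(a), linked(d), near(a,a), near(a,b), near(b,a), on(a), on(d)}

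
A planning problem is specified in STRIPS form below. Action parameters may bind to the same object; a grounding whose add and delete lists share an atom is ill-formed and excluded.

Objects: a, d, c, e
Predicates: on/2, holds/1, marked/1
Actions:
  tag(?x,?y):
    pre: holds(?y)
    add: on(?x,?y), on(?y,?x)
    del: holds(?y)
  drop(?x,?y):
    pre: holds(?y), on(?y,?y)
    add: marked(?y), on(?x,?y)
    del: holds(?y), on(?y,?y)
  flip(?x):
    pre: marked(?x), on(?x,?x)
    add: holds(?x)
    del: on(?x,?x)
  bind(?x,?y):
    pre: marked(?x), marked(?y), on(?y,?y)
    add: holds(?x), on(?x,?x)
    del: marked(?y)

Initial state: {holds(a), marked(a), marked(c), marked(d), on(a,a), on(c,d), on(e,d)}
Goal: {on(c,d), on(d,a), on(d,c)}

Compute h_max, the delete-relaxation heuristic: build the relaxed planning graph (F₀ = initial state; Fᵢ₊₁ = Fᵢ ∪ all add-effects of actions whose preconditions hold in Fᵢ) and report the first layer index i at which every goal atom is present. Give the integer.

2

F0 = init (7 atoms)
F1 = F0 ∪ {holds(c), holds(d), on(a,c), on(a,d), on(a,e), on(c,a), on(c,c), on(d,a), on(d,d), on(e,a)}  (17 atoms)
F2 = F1 ∪ {on(c,e), on(d,c), on(d,e), on(e,c)}  (21 atoms)
goal ⊆ F2  ⇒  h_max = 2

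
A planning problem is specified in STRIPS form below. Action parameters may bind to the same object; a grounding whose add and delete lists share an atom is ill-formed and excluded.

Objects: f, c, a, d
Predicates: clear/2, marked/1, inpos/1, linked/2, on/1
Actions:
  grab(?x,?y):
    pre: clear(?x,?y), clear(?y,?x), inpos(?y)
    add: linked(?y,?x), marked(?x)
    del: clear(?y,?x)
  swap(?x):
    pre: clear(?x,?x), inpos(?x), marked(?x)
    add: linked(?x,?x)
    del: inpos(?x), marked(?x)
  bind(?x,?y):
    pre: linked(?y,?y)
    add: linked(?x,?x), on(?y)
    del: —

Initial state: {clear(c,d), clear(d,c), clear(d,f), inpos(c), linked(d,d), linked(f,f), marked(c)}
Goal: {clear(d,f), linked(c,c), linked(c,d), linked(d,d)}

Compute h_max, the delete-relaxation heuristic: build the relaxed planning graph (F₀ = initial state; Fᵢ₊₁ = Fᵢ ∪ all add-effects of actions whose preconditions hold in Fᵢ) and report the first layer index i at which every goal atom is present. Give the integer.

1

F0 = init (7 atoms)
F1 = F0 ∪ {linked(a,a), linked(c,c), linked(c,d), marked(d), on(d), on(f)}  (13 atoms)
goal ⊆ F1  ⇒  h_max = 1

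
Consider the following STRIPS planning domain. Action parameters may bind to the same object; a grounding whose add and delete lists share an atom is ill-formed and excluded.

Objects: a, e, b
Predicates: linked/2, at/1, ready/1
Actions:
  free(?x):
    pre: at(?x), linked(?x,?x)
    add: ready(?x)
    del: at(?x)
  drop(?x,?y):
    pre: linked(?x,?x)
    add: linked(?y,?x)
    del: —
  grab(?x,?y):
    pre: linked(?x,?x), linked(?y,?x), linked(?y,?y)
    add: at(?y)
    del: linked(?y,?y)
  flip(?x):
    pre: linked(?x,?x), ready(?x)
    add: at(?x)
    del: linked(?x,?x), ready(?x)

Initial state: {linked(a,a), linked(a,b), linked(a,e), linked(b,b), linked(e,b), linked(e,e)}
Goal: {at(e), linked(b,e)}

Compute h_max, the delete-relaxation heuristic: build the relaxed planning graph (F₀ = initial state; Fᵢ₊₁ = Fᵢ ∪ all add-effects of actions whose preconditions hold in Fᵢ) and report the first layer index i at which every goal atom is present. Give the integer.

F0 = init (6 atoms)
F1 = F0 ∪ {at(a), at(b), at(e), linked(b,a), linked(b,e), linked(e,a)}  (12 atoms)
goal ⊆ F1  ⇒  h_max = 1

1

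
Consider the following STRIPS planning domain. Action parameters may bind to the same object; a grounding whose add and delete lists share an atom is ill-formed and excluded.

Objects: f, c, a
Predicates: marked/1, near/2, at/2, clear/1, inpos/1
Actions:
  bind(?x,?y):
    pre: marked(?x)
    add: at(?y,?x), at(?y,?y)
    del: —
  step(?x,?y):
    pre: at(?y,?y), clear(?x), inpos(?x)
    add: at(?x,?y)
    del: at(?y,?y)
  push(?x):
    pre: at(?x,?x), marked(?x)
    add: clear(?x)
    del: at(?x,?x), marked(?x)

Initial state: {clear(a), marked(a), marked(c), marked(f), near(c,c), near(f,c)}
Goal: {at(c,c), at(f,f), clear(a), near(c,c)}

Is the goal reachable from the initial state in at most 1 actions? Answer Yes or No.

No

1. bind(f,f)  →  {at(f,f), clear(a), marked(a), marked(c), marked(f), near(c,c), near(f,c)}
2. bind(f,c)  →  {at(c,c), at(c,f), at(f,f), clear(a), marked(a), marked(c), marked(f), near(c,c), near(f,c)}
optimal plan length = 2; 2 > 1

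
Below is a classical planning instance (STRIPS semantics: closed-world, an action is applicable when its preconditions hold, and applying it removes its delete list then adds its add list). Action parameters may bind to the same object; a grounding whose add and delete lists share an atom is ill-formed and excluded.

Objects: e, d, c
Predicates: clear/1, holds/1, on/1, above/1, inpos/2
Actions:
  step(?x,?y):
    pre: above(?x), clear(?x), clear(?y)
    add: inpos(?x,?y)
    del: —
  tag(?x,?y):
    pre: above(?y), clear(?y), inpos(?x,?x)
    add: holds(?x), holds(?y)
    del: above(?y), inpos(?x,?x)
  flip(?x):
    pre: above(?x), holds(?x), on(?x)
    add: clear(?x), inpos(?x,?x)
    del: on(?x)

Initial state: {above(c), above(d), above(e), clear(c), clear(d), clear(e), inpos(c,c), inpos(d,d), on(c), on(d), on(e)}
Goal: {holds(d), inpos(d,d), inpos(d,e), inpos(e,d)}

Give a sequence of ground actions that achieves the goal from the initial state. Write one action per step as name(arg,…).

1. step(e,d)  →  {above(c), above(d), above(e), clear(c), clear(d), clear(e), inpos(c,c), inpos(d,d), inpos(e,d), on(c), on(d), on(e)}
2. step(d,e)  →  {above(c), above(d), above(e), clear(c), clear(d), clear(e), inpos(c,c), inpos(d,d), inpos(d,e), inpos(e,d), on(c), on(d), on(e)}
3. tag(c,d)  →  {above(c), above(e), clear(c), clear(d), clear(e), holds(c), holds(d), inpos(d,d), inpos(d,e), inpos(e,d), on(c), on(d), on(e)}

step(e,d); step(d,e); tag(c,d)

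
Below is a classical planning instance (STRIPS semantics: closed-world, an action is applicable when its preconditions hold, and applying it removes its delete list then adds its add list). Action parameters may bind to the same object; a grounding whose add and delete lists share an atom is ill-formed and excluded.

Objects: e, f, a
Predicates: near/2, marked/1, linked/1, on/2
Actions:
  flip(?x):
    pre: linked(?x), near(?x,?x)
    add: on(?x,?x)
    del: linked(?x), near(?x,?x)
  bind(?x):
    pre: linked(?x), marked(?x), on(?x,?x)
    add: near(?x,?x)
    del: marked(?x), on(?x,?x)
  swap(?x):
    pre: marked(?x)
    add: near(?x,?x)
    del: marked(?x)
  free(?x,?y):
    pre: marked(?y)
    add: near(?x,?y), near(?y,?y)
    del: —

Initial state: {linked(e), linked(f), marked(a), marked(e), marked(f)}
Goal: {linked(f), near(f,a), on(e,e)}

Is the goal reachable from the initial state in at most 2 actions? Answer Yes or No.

1. swap(e)  →  {linked(e), linked(f), marked(a), marked(f), near(e,e)}
2. flip(e)  →  {linked(f), marked(a), marked(f), on(e,e)}
3. free(f,a)  →  {linked(f), marked(a), marked(f), near(a,a), near(f,a), on(e,e)}
optimal plan length = 3; 3 > 2

No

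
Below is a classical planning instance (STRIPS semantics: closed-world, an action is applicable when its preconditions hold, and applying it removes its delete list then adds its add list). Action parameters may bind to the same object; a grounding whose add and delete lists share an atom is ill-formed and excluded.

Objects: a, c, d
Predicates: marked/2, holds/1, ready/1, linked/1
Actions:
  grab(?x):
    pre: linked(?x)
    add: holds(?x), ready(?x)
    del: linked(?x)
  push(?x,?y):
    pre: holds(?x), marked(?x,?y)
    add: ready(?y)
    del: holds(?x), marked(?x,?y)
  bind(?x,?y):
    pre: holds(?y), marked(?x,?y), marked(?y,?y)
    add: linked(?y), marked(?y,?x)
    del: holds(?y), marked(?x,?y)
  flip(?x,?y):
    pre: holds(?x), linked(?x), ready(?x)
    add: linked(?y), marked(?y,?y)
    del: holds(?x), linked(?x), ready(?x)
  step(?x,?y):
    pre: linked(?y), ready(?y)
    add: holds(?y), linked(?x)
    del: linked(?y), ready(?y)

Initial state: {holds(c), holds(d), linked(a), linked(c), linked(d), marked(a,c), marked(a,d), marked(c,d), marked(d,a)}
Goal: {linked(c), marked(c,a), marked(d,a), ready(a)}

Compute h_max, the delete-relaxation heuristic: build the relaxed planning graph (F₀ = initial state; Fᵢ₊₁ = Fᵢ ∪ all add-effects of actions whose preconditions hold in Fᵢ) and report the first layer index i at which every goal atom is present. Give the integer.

3

F0 = init (9 atoms)
F1 = F0 ∪ {holds(a), ready(a), ready(c), ready(d)}  (13 atoms)
F2 = F1 ∪ {marked(a,a), marked(c,c), marked(d,d)}  (16 atoms)
F3 = F2 ∪ {marked(c,a), marked(d,c)}  (18 atoms)
goal ⊆ F3  ⇒  h_max = 3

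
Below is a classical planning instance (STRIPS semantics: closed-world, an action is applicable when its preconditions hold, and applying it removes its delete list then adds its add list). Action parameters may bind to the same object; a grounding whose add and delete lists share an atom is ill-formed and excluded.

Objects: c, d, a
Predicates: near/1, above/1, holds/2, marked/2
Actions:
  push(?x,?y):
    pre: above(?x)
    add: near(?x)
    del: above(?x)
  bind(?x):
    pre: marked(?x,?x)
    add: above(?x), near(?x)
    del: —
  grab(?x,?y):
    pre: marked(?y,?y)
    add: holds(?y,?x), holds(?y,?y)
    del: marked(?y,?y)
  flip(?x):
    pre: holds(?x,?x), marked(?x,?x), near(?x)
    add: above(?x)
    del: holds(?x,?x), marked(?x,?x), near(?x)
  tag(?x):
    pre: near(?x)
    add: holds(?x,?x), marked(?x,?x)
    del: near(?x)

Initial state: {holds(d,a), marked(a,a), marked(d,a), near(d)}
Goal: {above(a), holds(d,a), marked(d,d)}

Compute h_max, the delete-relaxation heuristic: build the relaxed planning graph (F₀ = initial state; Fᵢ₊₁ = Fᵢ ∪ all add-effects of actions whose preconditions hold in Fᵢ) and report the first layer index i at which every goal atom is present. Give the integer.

F0 = init (4 atoms)
F1 = F0 ∪ {above(a), holds(a,a), holds(a,c), holds(a,d), holds(d,d), marked(d,d), near(a)}  (11 atoms)
goal ⊆ F1  ⇒  h_max = 1

1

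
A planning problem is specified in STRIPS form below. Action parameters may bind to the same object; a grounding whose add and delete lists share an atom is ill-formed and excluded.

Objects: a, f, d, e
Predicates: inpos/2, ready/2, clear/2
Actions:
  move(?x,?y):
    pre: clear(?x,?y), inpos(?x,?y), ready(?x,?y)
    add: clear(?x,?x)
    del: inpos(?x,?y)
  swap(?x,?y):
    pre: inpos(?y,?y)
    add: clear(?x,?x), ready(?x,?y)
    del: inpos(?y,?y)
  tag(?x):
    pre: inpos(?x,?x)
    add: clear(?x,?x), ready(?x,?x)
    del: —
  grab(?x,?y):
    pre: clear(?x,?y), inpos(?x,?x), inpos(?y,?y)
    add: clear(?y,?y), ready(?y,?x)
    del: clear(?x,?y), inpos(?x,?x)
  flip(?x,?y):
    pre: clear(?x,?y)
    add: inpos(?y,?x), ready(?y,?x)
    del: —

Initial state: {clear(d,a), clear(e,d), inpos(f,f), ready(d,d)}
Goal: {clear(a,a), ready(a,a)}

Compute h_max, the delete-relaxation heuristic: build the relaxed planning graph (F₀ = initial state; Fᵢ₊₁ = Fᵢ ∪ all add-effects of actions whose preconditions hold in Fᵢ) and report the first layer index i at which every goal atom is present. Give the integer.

2

F0 = init (4 atoms)
F1 = F0 ∪ {clear(a,a), clear(d,d), clear(e,e), clear(f,f), inpos(a,d), inpos(d,e), ready(a,d), ready(a,f), ready(d,e), ready(d,f), ready(e,f), ready(f,f)}  (16 atoms)
F2 = F1 ∪ {inpos(a,a), inpos(d,d), inpos(e,e), ready(a,a), ready(e,e)}  (21 atoms)
goal ⊆ F2  ⇒  h_max = 2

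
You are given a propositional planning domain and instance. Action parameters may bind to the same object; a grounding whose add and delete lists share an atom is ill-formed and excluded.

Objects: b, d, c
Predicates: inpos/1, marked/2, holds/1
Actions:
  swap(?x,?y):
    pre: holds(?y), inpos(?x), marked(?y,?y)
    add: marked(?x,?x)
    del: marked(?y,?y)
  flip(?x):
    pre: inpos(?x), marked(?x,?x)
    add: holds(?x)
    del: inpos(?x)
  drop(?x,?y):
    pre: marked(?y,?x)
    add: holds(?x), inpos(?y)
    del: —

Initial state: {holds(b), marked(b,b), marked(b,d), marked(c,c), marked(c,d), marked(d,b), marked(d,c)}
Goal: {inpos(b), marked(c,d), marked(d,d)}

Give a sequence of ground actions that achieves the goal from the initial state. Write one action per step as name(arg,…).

drop(b,b); drop(b,d); swap(d,b)

1. drop(b,b)  →  {holds(b), inpos(b), marked(b,b), marked(b,d), marked(c,c), marked(c,d), marked(d,b), marked(d,c)}
2. drop(b,d)  →  {holds(b), inpos(b), inpos(d), marked(b,b), marked(b,d), marked(c,c), marked(c,d), marked(d,b), marked(d,c)}
3. swap(d,b)  →  {holds(b), inpos(b), inpos(d), marked(b,d), marked(c,c), marked(c,d), marked(d,b), marked(d,c), marked(d,d)}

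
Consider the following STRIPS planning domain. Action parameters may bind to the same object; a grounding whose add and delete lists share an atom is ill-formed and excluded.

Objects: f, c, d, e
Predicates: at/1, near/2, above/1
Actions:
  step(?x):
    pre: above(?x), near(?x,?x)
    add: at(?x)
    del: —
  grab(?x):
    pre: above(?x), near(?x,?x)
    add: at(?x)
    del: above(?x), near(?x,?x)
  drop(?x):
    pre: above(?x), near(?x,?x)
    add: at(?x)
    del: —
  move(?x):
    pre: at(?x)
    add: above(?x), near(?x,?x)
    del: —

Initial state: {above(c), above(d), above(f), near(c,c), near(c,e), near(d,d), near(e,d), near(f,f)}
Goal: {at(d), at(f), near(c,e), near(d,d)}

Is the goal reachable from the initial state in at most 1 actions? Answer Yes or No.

No

1. step(f)  →  {above(c), above(d), above(f), at(f), near(c,c), near(c,e), near(d,d), near(e,d), near(f,f)}
2. step(d)  →  {above(c), above(d), above(f), at(d), at(f), near(c,c), near(c,e), near(d,d), near(e,d), near(f,f)}
optimal plan length = 2; 2 > 1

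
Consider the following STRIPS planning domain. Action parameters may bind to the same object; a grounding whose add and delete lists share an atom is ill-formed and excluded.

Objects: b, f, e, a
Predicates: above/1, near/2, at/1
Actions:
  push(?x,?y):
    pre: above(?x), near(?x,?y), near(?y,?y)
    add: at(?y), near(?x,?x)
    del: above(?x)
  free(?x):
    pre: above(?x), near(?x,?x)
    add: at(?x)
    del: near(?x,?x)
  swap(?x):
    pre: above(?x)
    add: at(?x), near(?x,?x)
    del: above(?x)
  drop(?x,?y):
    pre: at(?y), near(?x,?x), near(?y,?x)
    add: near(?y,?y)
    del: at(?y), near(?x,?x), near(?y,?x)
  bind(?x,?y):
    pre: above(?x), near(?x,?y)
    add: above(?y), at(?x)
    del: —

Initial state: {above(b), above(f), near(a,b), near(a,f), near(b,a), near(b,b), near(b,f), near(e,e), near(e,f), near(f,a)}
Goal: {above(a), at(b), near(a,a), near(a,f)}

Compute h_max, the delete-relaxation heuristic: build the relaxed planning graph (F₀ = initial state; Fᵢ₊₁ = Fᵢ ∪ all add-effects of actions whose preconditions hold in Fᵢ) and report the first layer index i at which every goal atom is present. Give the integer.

2

F0 = init (10 atoms)
F1 = F0 ∪ {above(a), at(b), at(f), near(f,f)}  (14 atoms)
F2 = F1 ∪ {at(a), near(a,a)}  (16 atoms)
goal ⊆ F2  ⇒  h_max = 2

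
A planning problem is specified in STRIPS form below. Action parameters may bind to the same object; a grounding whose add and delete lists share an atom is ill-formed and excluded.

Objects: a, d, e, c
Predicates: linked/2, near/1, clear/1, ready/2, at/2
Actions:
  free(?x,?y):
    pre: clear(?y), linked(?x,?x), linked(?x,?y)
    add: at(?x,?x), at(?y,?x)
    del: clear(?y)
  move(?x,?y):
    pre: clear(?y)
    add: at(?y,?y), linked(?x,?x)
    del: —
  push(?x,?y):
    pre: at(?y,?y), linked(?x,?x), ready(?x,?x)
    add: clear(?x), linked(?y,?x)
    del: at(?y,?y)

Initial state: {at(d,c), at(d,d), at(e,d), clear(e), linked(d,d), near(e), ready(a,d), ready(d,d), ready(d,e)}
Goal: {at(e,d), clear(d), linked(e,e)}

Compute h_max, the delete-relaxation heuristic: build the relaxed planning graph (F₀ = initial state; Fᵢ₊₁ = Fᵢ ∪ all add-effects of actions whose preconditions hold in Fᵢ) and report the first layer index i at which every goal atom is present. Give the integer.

1

F0 = init (9 atoms)
F1 = F0 ∪ {at(e,e), clear(d), linked(a,a), linked(c,c), linked(e,e)}  (14 atoms)
goal ⊆ F1  ⇒  h_max = 1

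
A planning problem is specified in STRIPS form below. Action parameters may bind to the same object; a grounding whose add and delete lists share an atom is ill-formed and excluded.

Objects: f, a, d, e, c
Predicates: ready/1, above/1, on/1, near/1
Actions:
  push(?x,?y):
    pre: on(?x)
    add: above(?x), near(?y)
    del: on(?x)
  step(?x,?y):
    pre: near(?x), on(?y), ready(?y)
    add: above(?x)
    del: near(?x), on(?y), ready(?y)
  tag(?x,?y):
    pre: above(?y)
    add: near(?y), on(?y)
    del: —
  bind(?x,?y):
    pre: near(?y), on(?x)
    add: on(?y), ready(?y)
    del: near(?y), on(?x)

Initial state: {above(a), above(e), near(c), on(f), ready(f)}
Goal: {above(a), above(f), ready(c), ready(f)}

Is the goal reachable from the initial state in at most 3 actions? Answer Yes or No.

1. push(f,f)  →  {above(a), above(e), above(f), near(c), near(f), ready(f)}
2. tag(f,f)  →  {above(a), above(e), above(f), near(c), near(f), on(f), ready(f)}
3. bind(f,c)  →  {above(a), above(e), above(f), near(f), on(c), ready(c), ready(f)}
optimal plan length = 3; 3 ≤ 3

Yes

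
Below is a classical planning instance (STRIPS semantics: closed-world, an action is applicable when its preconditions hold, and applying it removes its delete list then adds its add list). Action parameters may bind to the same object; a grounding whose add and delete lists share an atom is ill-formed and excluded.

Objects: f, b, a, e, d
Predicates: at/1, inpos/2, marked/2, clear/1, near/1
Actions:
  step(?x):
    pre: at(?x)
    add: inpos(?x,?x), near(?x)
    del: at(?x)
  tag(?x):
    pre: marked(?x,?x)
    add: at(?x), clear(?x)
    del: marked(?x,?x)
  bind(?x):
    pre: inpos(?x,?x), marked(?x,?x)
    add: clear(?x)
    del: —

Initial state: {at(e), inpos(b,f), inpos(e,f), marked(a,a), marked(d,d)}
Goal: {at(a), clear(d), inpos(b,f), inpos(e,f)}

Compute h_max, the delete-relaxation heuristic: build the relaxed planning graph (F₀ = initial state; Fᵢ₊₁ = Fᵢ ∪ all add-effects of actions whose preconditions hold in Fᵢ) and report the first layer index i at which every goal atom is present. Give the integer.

1

F0 = init (5 atoms)
F1 = F0 ∪ {at(a), at(d), clear(a), clear(d), inpos(e,e), near(e)}  (11 atoms)
goal ⊆ F1  ⇒  h_max = 1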